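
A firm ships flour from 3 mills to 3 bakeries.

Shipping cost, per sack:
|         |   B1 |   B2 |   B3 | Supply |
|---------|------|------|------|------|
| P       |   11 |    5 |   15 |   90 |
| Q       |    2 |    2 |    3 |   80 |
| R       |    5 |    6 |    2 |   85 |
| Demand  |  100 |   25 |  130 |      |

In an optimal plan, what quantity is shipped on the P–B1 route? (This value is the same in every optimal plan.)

65

The minimum-cost plan:
  P→B1: 65 × 11 = 715
  P→B2: 25 × 5 = 125
  Q→B1: 35 × 2 = 70
  Q→B3: 45 × 3 = 135
  R→B3: 85 × 2 = 170
Total cost = 1215.
So P→B1 carries 65 sacks.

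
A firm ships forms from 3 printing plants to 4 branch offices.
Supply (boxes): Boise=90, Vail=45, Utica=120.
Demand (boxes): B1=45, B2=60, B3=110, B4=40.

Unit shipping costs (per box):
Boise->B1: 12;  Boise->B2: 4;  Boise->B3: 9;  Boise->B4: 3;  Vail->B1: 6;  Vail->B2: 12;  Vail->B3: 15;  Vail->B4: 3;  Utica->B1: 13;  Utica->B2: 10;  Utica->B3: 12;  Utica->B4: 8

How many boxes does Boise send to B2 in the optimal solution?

The minimum-cost plan:
  Boise→B2: 60 × 4 = 240
  Boise→B4: 30 × 3 = 90
  Vail→B1: 45 × 6 = 270
  Utica→B3: 110 × 12 = 1320
  Utica→B4: 10 × 8 = 80
Total cost = 2000.
So Boise→B2 carries 60 boxes.

60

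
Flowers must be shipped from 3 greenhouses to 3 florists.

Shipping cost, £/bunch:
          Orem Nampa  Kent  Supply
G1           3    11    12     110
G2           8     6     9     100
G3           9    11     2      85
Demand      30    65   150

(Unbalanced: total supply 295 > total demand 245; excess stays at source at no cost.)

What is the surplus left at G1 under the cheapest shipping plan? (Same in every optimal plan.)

An optimal plan:
  G1–Orem: 30 bunches
  G1–Kent: 30 bunches
  G2–Nampa: 65 bunches
  G2–Kent: 35 bunches
  G3–Kent: 85 bunches
Total cost = £1325.
G1 ships 60 of its 110, leaving 50.

50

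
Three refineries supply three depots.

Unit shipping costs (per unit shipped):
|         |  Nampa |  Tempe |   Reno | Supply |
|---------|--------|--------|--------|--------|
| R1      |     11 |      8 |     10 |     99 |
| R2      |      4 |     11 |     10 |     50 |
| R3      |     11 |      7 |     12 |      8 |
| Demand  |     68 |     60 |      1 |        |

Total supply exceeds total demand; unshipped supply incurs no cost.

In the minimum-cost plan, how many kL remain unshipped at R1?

Minimum-cost shipments:
  R1 to Nampa: 18 × 11 = 198
  R1 to Tempe: 52 × 8 = 416
  R1 to Reno: 1 × 10 = 10
  R2 to Nampa: 50 × 4 = 200
  R3 to Tempe: 8 × 7 = 56
Total cost = 880.
R1 ships 71 of its 99, leaving 28.

28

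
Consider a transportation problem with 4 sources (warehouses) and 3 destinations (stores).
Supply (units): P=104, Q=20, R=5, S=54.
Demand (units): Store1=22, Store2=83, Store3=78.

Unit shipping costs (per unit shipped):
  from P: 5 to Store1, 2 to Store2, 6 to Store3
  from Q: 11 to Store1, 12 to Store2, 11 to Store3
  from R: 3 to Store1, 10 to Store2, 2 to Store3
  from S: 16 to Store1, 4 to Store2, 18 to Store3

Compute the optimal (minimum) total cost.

An optimal shipping plan:
  P→Store1: 22 units
  P→Store2: 29 units
  P→Store3: 53 units
  Q→Store3: 20 units
  R→Store3: 5 units
  S→Store2: 54 units
Total cost = 932.

932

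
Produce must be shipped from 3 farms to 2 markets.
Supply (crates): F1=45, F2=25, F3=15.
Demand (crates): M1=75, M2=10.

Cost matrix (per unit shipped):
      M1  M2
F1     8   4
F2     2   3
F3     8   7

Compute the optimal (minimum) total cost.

490

A cheapest plan:
  F1–M1: 35 × 8 = 280
  F1–M2: 10 × 4 = 40
  F2–M1: 25 × 2 = 50
  F3–M1: 15 × 8 = 120
Total = 280 + 40 + 50 + 120 = 490.
(Supply check: F1 ships 45; F2 ships 25; F3 ships 15.)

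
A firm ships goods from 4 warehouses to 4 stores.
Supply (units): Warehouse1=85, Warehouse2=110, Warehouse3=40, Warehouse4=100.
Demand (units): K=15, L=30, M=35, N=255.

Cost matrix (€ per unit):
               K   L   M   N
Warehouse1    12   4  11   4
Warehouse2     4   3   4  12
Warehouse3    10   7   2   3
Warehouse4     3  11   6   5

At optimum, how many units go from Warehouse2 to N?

30

The minimum-cost plan:
  Warehouse1->N: 85 × €4 = €340
  Warehouse2->K: 15 × €4 = €60
  Warehouse2->L: 30 × €3 = €90
  Warehouse2->M: 35 × €4 = €140
  Warehouse2->N: 30 × €12 = €360
  Warehouse3->N: 40 × €3 = €120
  Warehouse4->N: 100 × €5 = €500
Total cost = €1610.
So Warehouse2→N carries 30 units.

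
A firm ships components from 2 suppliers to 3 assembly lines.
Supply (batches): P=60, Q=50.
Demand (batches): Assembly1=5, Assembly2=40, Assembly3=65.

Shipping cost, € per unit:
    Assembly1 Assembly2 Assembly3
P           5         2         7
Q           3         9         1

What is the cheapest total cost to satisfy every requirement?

A cheapest plan:
  P–Assembly1: 5 × €5 = €25
  P–Assembly2: 40 × €2 = €80
  P–Assembly3: 15 × €7 = €105
  Q–Assembly3: 50 × €1 = €50
Total = 25 + 80 + 105 + 50 = €260.
(Supply check: P ships 60; Q ships 50.)

260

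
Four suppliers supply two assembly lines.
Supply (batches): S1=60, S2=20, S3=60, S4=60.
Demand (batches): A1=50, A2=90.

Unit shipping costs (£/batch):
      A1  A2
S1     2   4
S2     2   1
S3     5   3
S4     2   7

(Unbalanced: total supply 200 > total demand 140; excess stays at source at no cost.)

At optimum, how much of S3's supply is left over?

Minimum-cost shipments:
  S1 to A2: 10 × £4 = £40
  S2 to A2: 20 × £1 = £20
  S3 to A2: 60 × £3 = £180
  S4 to A1: 50 × £2 = £100
Total cost = £340.
S3 ships 60 of its 60, leaving 0.

0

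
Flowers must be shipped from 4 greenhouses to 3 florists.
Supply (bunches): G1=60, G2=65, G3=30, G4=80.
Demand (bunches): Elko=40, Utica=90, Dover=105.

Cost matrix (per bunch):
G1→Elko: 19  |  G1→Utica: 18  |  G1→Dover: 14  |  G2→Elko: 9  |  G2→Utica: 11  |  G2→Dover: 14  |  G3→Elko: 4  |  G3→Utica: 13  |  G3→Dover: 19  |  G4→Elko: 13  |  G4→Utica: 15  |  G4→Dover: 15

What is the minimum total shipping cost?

Optimal allocation:
  G1->Dover: 60 bunches
  G2->Elko: 10 bunches
  G2->Utica: 55 bunches
  G3->Elko: 30 bunches
  G4->Utica: 35 bunches
  G4->Dover: 45 bunches
Total cost = 2855.

2855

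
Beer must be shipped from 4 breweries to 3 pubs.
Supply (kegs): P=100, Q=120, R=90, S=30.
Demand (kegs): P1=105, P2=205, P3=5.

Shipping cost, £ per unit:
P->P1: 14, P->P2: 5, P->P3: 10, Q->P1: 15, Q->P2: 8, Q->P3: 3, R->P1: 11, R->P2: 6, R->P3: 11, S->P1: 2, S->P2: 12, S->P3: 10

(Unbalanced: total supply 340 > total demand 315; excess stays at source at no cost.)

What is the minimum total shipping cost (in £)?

A cheapest plan:
  P→P2: 100 × £5 = £500
  Q→P2: 90 × £8 = £720
  Q→P3: 5 × £3 = £15
  R→P1: 75 × £11 = £825
  R→P2: 15 × £6 = £90
  S→P1: 30 × £2 = £60
Total = 500 + 720 + 15 + 825 + 90 + 60 = £2210.

2210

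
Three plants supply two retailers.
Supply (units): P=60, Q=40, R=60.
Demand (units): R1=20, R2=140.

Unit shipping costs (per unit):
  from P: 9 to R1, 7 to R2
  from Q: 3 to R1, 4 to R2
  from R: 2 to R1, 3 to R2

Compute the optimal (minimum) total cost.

740

Optimal allocation:
  P–R2: 60 × 7 = 420
  Q–R1: 20 × 3 = 60
  Q–R2: 20 × 4 = 80
  R–R2: 60 × 3 = 180
Total = 420 + 60 + 80 + 180 = 740.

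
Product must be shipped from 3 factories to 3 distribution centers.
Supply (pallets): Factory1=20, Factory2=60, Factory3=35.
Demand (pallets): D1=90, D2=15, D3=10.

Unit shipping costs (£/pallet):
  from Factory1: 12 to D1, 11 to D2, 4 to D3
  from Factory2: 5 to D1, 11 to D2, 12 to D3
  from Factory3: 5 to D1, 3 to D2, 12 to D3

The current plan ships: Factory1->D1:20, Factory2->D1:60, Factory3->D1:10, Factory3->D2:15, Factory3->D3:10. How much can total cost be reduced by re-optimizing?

150

Current plan cost = 20·12 + 60·5 + 10·5 + 15·3 + 10·12 = £755.
Optimal plan:
  Factory1→D1: 10 × £12 = £120
  Factory1→D3: 10 × £4 = £40
  Factory2→D1: 60 × £5 = £300
  Factory3→D1: 20 × £5 = £100
  Factory3→D2: 15 × £3 = £45
Optimal cost = £605.
Saving = 755 − 605 = £150.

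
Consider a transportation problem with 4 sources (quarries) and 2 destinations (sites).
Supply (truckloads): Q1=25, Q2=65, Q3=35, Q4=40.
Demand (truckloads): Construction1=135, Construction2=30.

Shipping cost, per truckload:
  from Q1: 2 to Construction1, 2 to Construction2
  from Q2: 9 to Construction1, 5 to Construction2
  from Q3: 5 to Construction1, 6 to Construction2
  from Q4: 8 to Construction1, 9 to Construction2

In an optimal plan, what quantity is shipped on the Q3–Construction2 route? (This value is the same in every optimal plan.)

Optimal shipments:
  Q1->Construction1: 25 × 2 = 50
  Q2->Construction1: 35 × 9 = 315
  Q2->Construction2: 30 × 5 = 150
  Q3->Construction1: 35 × 5 = 175
  Q4->Construction1: 40 × 8 = 320
Total cost = 1010.
The route Q3→Construction2 is not used.

0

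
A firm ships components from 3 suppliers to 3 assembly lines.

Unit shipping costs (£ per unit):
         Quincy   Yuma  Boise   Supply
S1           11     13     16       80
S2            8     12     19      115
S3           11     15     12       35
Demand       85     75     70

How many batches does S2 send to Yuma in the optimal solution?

Solving gives:
  S1 to Yuma: 45 batches
  S1 to Boise: 35 batches
  S2 to Quincy: 85 batches
  S2 to Yuma: 30 batches
  S3 to Boise: 35 batches
Total cost = £2605.
So S2→Yuma carries 30 batches.

30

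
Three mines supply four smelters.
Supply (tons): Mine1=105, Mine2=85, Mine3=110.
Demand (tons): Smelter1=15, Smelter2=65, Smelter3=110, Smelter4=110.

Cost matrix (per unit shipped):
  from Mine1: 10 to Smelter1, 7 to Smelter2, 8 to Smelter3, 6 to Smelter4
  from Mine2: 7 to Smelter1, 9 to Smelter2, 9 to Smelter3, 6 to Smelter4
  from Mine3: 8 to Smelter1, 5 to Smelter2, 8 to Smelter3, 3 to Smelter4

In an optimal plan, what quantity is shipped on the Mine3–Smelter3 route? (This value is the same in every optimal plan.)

Optimal shipments:
  Mine1 to Smelter2: 65 tons
  Mine1 to Smelter3: 40 tons
  Mine2 to Smelter1: 15 tons
  Mine2 to Smelter3: 70 tons
  Mine3 to Smelter4: 110 tons
Total cost = 1840.
The route Mine3→Smelter3 is not used.

0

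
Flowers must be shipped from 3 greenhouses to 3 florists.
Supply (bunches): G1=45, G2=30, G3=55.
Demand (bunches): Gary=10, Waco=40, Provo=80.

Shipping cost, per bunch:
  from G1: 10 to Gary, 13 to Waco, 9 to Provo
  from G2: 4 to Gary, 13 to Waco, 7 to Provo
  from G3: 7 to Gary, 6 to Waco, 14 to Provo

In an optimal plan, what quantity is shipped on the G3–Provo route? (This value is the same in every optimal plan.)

Optimal shipments:
  G1 to Provo: 45 × 9 = 405
  G2 to Provo: 30 × 7 = 210
  G3 to Gary: 10 × 7 = 70
  G3 to Waco: 40 × 6 = 240
  G3 to Provo: 5 × 14 = 70
Total cost = 995.
So G3→Provo carries 5 bunches.

5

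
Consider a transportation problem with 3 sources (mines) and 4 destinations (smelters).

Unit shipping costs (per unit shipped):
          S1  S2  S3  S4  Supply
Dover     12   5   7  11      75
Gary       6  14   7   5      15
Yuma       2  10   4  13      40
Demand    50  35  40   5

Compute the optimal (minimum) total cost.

620

Optimal allocation:
  Dover to S2: 35 × 5 = 175
  Dover to S3: 40 × 7 = 280
  Gary to S1: 10 × 6 = 60
  Gary to S4: 5 × 5 = 25
  Yuma to S1: 40 × 2 = 80
Total = 175 + 280 + 60 + 25 + 80 = 620.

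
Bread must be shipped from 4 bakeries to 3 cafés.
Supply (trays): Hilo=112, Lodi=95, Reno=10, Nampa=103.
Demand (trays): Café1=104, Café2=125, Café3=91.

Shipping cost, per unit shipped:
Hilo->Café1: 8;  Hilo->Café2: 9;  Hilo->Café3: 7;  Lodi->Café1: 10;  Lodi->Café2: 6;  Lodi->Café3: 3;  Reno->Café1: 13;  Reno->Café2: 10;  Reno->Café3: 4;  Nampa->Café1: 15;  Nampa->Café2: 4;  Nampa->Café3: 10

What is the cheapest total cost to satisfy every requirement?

An optimal shipping plan:
  Hilo→Café1: 104 trays
  Hilo→Café2: 8 trays
  Lodi→Café2: 14 trays
  Lodi→Café3: 81 trays
  Reno→Café3: 10 trays
  Nampa→Café2: 103 trays
Total cost = 1683.
(Supply check: Hilo ships 112; Lodi ships 95; Reno ships 10; Nampa ships 103.)

1683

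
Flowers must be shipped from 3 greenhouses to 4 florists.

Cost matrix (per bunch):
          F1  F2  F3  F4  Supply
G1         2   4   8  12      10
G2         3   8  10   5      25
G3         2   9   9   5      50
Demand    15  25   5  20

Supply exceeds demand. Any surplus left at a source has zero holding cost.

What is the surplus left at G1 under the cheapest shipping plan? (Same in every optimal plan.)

Minimum-cost shipments:
  G1–F2: 10 × 4 = 40
  G2–F2: 15 × 8 = 120
  G3–F1: 15 × 2 = 30
  G3–F3: 5 × 9 = 45
  G3–F4: 20 × 5 = 100
Total cost = 335.
G1 ships 10 of its 10, leaving 0.

0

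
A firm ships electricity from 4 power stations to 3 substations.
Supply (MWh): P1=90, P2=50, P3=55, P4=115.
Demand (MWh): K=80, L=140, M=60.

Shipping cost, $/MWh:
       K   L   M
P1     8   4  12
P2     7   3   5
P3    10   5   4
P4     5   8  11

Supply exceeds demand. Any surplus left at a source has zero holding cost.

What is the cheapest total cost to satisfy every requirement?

Optimal allocation:
  P1 to L: 90 MWh
  P2 to L: 45 MWh
  P2 to M: 5 MWh
  P3 to M: 55 MWh
  P4 to K: 80 MWh
  P4 to L: 5 MWh
Total cost = $1180.

1180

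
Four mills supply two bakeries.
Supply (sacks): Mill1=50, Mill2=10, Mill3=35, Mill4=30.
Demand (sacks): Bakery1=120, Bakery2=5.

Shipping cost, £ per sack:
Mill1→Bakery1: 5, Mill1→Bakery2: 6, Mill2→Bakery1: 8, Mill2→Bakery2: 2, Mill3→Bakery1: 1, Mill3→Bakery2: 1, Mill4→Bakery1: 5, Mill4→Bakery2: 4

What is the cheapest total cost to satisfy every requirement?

A cheapest plan:
  Mill1->Bakery1: 50 sacks
  Mill2->Bakery1: 5 sacks
  Mill2->Bakery2: 5 sacks
  Mill3->Bakery1: 35 sacks
  Mill4->Bakery1: 30 sacks
Total cost = £485.

485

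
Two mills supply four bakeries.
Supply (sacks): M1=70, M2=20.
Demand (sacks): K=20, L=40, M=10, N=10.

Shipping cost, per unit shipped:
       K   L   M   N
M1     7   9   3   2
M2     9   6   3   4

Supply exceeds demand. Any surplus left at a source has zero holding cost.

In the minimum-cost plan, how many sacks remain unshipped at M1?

10

Minimum-cost shipments:
  M1–K: 20 × 7 = 140
  M1–L: 20 × 9 = 180
  M1–M: 10 × 3 = 30
  M1–N: 10 × 2 = 20
  M2–L: 20 × 6 = 120
Total cost = 490.
M1 ships 60 of its 70, leaving 10.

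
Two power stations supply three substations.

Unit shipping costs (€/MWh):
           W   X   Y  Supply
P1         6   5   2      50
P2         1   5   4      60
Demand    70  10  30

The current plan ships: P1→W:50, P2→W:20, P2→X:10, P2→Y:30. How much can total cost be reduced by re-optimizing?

Current plan cost = 50·6 + 20·1 + 10·5 + 30·4 = €490.
Optimal plan:
  P1 to W: 10 × €6 = €60
  P1 to X: 10 × €5 = €50
  P1 to Y: 30 × €2 = €60
  P2 to W: 60 × €1 = €60
Optimal cost = €230.
Saving = 490 − 230 = €260.

260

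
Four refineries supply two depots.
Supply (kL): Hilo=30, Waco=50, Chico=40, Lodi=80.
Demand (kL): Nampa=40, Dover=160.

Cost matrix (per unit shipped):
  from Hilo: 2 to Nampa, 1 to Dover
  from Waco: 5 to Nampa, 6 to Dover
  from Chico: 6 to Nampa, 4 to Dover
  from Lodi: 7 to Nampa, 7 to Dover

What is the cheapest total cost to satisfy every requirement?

1010

An optimal shipping plan:
  Hilo→Dover: 30 × 1 = 30
  Waco→Nampa: 40 × 5 = 200
  Waco→Dover: 10 × 6 = 60
  Chico→Dover: 40 × 4 = 160
  Lodi→Dover: 80 × 7 = 560
Total = 30 + 200 + 60 + 160 + 560 = 1010.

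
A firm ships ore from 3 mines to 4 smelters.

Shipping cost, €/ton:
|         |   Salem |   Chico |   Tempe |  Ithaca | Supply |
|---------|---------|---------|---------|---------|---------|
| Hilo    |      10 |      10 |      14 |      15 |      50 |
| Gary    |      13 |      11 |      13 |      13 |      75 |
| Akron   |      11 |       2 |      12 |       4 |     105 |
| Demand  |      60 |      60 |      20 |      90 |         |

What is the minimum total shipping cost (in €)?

1775

Optimal allocation:
  Hilo–Salem: 50 tons
  Gary–Salem: 10 tons
  Gary–Chico: 45 tons
  Gary–Tempe: 20 tons
  Akron–Chico: 15 tons
  Akron–Ithaca: 90 tons
Total cost = €1775.
(Supply check: Hilo ships 50; Gary ships 75; Akron ships 105.)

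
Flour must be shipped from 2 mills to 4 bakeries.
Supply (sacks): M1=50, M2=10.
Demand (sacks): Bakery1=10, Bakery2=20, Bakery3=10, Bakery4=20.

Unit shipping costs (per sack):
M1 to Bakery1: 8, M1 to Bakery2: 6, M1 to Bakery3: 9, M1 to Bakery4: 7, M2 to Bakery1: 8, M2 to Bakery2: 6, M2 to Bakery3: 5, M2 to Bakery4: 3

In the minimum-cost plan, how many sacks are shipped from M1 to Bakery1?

Optimal shipments:
  M1->Bakery1: 10 × 8 = 80
  M1->Bakery2: 20 × 6 = 120
  M1->Bakery3: 10 × 9 = 90
  M1->Bakery4: 10 × 7 = 70
  M2->Bakery4: 10 × 3 = 30
Total cost = 390.
So M1→Bakery1 carries 10 sacks.

10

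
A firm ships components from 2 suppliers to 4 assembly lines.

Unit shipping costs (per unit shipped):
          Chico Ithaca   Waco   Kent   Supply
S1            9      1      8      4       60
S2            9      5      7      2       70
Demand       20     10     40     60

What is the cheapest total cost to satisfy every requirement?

Optimal allocation:
  S1->Chico: 20 × 9 = 180
  S1->Ithaca: 10 × 1 = 10
  S1->Waco: 30 × 8 = 240
  S2->Waco: 10 × 7 = 70
  S2->Kent: 60 × 2 = 120
Total = 180 + 10 + 240 + 70 + 120 = 620.
(Supply check: S1 ships 60; S2 ships 70.)

620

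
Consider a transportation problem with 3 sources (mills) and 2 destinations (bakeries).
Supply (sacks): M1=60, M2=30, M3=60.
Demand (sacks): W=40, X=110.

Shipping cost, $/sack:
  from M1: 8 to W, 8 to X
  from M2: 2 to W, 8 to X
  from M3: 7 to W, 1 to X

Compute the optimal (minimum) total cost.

Optimal allocation:
  M1→W: 10 × $8 = $80
  M1→X: 50 × $8 = $400
  M2→W: 30 × $2 = $60
  M3→X: 60 × $1 = $60
Total = 80 + 400 + 60 + 60 = $600.
(Supply check: M1 ships 60; M2 ships 30; M3 ships 60.)

600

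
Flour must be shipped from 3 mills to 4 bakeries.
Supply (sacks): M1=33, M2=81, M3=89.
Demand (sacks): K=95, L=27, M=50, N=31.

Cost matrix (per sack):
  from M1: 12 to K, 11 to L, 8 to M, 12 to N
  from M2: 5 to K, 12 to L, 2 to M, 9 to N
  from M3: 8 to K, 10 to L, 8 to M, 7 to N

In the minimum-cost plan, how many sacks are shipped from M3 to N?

Solving gives:
  M1–L: 27 × 11 = 297
  M1–M: 6 × 8 = 48
  M2–K: 37 × 5 = 185
  M2–M: 44 × 2 = 88
  M3–K: 58 × 8 = 464
  M3–N: 31 × 7 = 217
Total cost = 1299.
So M3→N carries 31 sacks.

31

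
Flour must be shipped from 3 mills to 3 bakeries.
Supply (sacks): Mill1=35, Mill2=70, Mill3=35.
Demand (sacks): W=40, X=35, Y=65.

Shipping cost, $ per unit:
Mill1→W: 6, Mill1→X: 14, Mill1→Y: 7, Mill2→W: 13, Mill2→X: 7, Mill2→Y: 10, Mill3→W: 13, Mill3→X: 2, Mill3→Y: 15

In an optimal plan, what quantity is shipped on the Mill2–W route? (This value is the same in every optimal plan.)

5

Optimal shipments:
  Mill1→W: 35 sacks
  Mill2→W: 5 sacks
  Mill2→Y: 65 sacks
  Mill3→X: 35 sacks
Total cost = $995.
So Mill2→W carries 5 sacks.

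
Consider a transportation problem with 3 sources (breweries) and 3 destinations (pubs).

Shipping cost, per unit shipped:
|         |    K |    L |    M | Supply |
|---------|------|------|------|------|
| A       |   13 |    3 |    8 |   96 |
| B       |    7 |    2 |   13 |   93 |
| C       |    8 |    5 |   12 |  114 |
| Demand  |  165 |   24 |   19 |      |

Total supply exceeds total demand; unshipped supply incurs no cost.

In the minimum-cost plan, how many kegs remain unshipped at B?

0

An optimal plan:
  A–L: 24 kegs
  A–M: 19 kegs
  B–K: 93 kegs
  C–K: 72 kegs
Total cost = 1451.
B ships 93 of its 93, leaving 0.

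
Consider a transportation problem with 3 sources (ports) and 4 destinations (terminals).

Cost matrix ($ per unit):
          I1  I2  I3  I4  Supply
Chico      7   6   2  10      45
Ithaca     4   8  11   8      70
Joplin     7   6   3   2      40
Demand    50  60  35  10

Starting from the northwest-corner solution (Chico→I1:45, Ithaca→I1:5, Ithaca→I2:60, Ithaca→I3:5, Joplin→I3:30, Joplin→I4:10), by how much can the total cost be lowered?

Current plan cost = 45·7 + 5·4 + 60·8 + 5·11 + 30·3 + 10·2 = $980.
Optimal plan:
  Chico to I2: 10 × $6 = $60
  Chico to I3: 35 × $2 = $70
  Ithaca to I1: 50 × $4 = $200
  Ithaca to I2: 20 × $8 = $160
  Joplin to I2: 30 × $6 = $180
  Joplin to I4: 10 × $2 = $20
Optimal cost = $690.
Saving = 980 − 690 = $290.

290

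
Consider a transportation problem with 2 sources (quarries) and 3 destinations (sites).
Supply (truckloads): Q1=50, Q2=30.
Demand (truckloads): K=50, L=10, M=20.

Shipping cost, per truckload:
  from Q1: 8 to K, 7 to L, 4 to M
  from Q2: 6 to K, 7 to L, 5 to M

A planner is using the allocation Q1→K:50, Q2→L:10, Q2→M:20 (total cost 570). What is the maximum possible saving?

80

Current plan cost = 50·8 + 10·7 + 20·5 = 570.
Optimal plan:
  Q1–K: 20 truckloads
  Q1–L: 10 truckloads
  Q1–M: 20 truckloads
  Q2–K: 30 truckloads
Optimal cost = 490.
Saving = 570 − 490 = 80.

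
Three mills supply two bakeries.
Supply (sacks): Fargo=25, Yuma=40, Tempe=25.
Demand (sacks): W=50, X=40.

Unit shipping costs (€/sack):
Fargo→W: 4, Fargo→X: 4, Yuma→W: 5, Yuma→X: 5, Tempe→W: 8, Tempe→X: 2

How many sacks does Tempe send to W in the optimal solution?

Solving gives:
  Fargo to W: 25 × €4 = €100
  Yuma to W: 25 × €5 = €125
  Yuma to X: 15 × €5 = €75
  Tempe to X: 25 × €2 = €50
Total cost = €350.
The route Tempe→W is not used.

0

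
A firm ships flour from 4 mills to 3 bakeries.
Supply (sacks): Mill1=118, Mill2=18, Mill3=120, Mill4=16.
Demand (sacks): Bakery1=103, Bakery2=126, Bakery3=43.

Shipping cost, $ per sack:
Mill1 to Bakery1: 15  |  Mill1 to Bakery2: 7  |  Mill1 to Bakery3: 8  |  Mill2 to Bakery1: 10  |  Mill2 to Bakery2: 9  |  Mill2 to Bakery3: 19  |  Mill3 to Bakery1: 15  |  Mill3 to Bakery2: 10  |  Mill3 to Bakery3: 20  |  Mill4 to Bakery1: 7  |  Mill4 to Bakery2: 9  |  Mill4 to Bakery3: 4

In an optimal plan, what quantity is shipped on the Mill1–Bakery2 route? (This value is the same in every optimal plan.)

Optimal shipments:
  Mill1 to Bakery2: 75 sacks
  Mill1 to Bakery3: 43 sacks
  Mill2 to Bakery1: 18 sacks
  Mill3 to Bakery1: 69 sacks
  Mill3 to Bakery2: 51 sacks
  Mill4 to Bakery1: 16 sacks
Total cost = $2706.
So Mill1→Bakery2 carries 75 sacks.

75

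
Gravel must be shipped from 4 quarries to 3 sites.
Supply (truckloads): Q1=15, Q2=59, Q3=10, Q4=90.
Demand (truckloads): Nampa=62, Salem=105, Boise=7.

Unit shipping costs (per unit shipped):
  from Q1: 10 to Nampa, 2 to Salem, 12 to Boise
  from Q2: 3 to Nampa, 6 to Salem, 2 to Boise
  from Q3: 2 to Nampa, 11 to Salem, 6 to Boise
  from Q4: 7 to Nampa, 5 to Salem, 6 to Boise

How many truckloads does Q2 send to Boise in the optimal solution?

7

The minimum-cost plan:
  Q1–Salem: 15 × 2 = 30
  Q2–Nampa: 52 × 3 = 156
  Q2–Boise: 7 × 2 = 14
  Q3–Nampa: 10 × 2 = 20
  Q4–Salem: 90 × 5 = 450
Total cost = 670.
So Q2→Boise carries 7 truckloads.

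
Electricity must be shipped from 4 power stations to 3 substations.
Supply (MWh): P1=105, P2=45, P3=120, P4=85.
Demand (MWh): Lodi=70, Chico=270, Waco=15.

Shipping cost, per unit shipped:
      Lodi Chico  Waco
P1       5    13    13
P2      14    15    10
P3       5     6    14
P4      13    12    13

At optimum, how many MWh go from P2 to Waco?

Solving gives:
  P1–Lodi: 70 × 5 = 350
  P1–Chico: 35 × 13 = 455
  P2–Chico: 30 × 15 = 450
  P2–Waco: 15 × 10 = 150
  P3–Chico: 120 × 6 = 720
  P4–Chico: 85 × 12 = 1020
Total cost = 3145.
So P2→Waco carries 15 MWh.

15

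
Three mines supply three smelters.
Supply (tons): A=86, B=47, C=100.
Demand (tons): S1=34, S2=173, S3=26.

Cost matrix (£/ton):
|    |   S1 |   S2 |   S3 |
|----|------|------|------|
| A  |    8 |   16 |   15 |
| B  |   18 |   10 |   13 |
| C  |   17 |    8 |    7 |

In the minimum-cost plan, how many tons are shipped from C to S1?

0

The minimum-cost plan:
  A–S1: 34 × £8 = £272
  A–S2: 26 × £16 = £416
  A–S3: 26 × £15 = £390
  B–S2: 47 × £10 = £470
  C–S2: 100 × £8 = £800
Total cost = £2348.
The route C→S1 is not used.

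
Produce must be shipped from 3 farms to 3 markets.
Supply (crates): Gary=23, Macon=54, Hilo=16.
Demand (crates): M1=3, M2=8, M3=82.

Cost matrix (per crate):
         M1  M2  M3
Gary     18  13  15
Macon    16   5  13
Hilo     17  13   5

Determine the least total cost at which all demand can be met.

1072

An optimal shipping plan:
  Gary–M3: 23 × 15 = 345
  Macon–M1: 3 × 16 = 48
  Macon–M2: 8 × 5 = 40
  Macon–M3: 43 × 13 = 559
  Hilo–M3: 16 × 5 = 80
Total = 345 + 48 + 40 + 559 + 80 = 1072.
(Supply check: Gary ships 23; Macon ships 54; Hilo ships 16.)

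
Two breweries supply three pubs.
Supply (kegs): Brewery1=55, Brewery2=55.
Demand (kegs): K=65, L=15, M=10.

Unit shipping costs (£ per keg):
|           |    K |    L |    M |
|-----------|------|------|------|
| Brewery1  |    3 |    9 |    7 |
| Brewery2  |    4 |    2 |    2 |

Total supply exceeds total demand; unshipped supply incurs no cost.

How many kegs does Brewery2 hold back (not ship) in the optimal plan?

Minimum-cost shipments:
  Brewery1->K: 55 × £3 = £165
  Brewery2->K: 10 × £4 = £40
  Brewery2->L: 15 × £2 = £30
  Brewery2->M: 10 × £2 = £20
Total cost = £255.
Brewery2 ships 35 of its 55, leaving 20.

20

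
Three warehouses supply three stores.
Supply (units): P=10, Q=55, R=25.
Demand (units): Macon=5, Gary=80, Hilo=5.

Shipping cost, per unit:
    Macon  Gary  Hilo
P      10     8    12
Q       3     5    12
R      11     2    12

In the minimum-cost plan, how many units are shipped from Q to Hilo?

The minimum-cost plan:
  P->Gary: 5 × 8 = 40
  P->Hilo: 5 × 12 = 60
  Q->Macon: 5 × 3 = 15
  Q->Gary: 50 × 5 = 250
  R->Gary: 25 × 2 = 50
Total cost = 415.
The route Q→Hilo is not used.

0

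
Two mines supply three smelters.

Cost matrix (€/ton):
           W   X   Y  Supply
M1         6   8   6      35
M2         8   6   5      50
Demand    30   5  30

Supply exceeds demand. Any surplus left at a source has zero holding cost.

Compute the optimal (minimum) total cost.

One minimum-cost allocation:
  M1 to W: 30 tons
  M2 to X: 5 tons
  M2 to Y: 30 tons
Total cost = €360.

360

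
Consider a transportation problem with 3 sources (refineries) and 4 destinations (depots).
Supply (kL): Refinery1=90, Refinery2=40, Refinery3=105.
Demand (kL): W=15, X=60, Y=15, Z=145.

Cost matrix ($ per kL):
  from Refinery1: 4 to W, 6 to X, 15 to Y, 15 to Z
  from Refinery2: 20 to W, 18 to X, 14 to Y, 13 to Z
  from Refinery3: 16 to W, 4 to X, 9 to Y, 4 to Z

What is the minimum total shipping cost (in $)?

1585

Optimal allocation:
  Refinery1 to W: 15 × $4 = $60
  Refinery1 to X: 60 × $6 = $360
  Refinery1 to Y: 15 × $15 = $225
  Refinery2 to Z: 40 × $13 = $520
  Refinery3 to Z: 105 × $4 = $420
Total = 60 + 360 + 225 + 520 + 420 = $1585.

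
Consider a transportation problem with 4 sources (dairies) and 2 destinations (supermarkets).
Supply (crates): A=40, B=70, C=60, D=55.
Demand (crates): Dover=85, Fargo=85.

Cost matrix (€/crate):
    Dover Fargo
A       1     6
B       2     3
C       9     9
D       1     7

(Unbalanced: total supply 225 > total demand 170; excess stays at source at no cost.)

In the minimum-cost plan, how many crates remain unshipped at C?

55

An optimal plan:
  A–Dover: 30 × €1 = €30
  A–Fargo: 10 × €6 = €60
  B–Fargo: 70 × €3 = €210
  C–Fargo: 5 × €9 = €45
  D–Dover: 55 × €1 = €55
Total cost = €400.
C ships 5 of its 60, leaving 55.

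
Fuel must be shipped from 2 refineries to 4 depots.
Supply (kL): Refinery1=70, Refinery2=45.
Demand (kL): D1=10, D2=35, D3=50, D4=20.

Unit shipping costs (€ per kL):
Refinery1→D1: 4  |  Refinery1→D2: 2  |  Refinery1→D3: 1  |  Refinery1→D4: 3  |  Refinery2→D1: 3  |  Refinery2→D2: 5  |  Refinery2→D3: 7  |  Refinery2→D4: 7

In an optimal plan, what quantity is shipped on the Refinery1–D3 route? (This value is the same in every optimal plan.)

50

Optimal shipments:
  Refinery1→D3: 50 × €1 = €50
  Refinery1→D4: 20 × €3 = €60
  Refinery2→D1: 10 × €3 = €30
  Refinery2→D2: 35 × €5 = €175
Total cost = €315.
So Refinery1→D3 carries 50 kL.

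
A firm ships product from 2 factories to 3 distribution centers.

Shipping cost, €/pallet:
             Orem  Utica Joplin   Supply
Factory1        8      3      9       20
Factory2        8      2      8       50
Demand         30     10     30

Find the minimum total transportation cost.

500

An optimal shipping plan:
  Factory1 to Orem: 20 × €8 = €160
  Factory2 to Orem: 10 × €8 = €80
  Factory2 to Utica: 10 × €2 = €20
  Factory2 to Joplin: 30 × €8 = €240
Total = 160 + 80 + 20 + 240 = €500.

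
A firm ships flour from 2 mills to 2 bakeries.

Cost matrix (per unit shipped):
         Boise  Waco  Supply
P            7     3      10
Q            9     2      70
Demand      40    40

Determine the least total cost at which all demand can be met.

An optimal shipping plan:
  P->Boise: 10 × 7 = 70
  Q->Boise: 30 × 9 = 270
  Q->Waco: 40 × 2 = 80
Total = 70 + 270 + 80 = 420.

420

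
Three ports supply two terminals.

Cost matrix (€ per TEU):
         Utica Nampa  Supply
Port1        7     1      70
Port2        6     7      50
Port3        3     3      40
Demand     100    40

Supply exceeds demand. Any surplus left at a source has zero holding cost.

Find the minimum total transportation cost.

530

A cheapest plan:
  Port1 to Utica: 10 × €7 = €70
  Port1 to Nampa: 40 × €1 = €40
  Port2 to Utica: 50 × €6 = €300
  Port3 to Utica: 40 × €3 = €120
Total = 70 + 40 + 300 + 120 = €530.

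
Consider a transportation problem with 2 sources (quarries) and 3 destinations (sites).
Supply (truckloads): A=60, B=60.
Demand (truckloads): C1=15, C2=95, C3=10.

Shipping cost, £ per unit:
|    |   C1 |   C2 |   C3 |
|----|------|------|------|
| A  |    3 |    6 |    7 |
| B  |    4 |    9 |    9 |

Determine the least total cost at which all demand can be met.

An optimal shipping plan:
  A->C2: 60 truckloads
  B->C1: 15 truckloads
  B->C2: 35 truckloads
  B->C3: 10 truckloads
Total cost = £825.

825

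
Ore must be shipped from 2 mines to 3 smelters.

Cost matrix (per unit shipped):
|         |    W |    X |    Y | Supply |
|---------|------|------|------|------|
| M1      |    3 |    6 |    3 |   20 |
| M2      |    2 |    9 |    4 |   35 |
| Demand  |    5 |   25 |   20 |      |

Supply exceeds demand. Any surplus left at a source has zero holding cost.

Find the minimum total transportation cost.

255

One minimum-cost allocation:
  M1->X: 20 × 6 = 120
  M2->W: 5 × 2 = 10
  M2->X: 5 × 9 = 45
  M2->Y: 20 × 4 = 80
Total = 120 + 10 + 45 + 80 = 255.
(Supply check: M1 ships 20; M2 ships 30.)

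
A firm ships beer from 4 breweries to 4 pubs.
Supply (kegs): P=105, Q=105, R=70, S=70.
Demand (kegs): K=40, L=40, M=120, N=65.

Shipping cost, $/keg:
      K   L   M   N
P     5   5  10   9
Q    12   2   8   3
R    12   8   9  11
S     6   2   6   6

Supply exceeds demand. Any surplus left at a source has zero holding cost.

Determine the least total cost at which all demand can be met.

1345

A cheapest plan:
  P to K: 40 × $5 = $200
  Q to L: 40 × $2 = $80
  Q to N: 65 × $3 = $195
  R to M: 50 × $9 = $450
  S to M: 70 × $6 = $420
Total = 200 + 80 + 195 + 450 + 420 = $1345.
(Supply check: P ships 40; Q ships 105; R ships 50; S ships 70.)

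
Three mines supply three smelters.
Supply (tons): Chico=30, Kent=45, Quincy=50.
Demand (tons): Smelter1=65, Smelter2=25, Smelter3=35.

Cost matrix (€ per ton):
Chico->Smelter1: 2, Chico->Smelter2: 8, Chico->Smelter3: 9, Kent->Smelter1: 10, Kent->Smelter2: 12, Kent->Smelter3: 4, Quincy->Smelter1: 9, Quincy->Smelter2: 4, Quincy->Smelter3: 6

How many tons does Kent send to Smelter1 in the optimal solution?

10

The minimum-cost plan:
  Chico→Smelter1: 30 × €2 = €60
  Kent→Smelter1: 10 × €10 = €100
  Kent→Smelter3: 35 × €4 = €140
  Quincy→Smelter1: 25 × €9 = €225
  Quincy→Smelter2: 25 × €4 = €100
Total cost = €625.
So Kent→Smelter1 carries 10 tons.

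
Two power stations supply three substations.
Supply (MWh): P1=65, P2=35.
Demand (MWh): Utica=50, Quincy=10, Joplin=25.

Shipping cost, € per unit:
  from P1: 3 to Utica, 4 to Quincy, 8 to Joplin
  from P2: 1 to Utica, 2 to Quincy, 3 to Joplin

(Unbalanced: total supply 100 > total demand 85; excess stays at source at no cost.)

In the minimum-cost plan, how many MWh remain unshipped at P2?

0

Minimum-cost shipments:
  P1→Utica: 40 MWh
  P1→Quincy: 10 MWh
  P2→Utica: 10 MWh
  P2→Joplin: 25 MWh
Total cost = €245.
P2 ships 35 of its 35, leaving 0.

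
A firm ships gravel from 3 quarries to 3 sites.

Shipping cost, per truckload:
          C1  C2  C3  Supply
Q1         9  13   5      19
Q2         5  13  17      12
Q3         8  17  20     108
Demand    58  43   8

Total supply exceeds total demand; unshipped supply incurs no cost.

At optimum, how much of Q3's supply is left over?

30

An optimal plan:
  Q1 to C2: 11 truckloads
  Q1 to C3: 8 truckloads
  Q2 to C2: 12 truckloads
  Q3 to C1: 58 truckloads
  Q3 to C2: 20 truckloads
Total cost = 1143.
Q3 ships 78 of its 108, leaving 30.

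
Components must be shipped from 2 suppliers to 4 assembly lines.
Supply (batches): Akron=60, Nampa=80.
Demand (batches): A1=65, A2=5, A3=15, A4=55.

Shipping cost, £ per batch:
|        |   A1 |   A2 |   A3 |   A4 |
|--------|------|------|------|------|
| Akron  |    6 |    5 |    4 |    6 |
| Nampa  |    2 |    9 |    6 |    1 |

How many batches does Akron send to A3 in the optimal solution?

Solving gives:
  Akron–A1: 40 × £6 = £240
  Akron–A2: 5 × £5 = £25
  Akron–A3: 15 × £4 = £60
  Nampa–A1: 25 × £2 = £50
  Nampa–A4: 55 × £1 = £55
Total cost = £430.
So Akron→A3 carries 15 batches.

15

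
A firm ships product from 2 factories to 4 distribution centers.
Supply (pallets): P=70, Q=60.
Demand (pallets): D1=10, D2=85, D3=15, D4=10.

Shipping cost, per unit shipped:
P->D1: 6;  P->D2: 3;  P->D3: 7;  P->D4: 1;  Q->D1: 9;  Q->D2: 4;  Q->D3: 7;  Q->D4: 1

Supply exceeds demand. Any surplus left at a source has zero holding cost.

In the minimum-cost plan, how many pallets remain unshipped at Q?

An optimal plan:
  P→D1: 10 pallets
  P→D2: 60 pallets
  Q→D2: 25 pallets
  Q→D3: 15 pallets
  Q→D4: 10 pallets
Total cost = 455.
Q ships 50 of its 60, leaving 10.

10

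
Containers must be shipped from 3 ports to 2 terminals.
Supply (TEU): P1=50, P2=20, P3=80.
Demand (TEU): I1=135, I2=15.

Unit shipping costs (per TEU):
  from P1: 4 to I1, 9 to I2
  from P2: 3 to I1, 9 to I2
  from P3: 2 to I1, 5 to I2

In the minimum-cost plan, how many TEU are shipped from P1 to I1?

Solving gives:
  P1→I1: 50 TEU
  P2→I1: 20 TEU
  P3→I1: 65 TEU
  P3→I2: 15 TEU
Total cost = 465.
So P1→I1 carries 50 TEU.

50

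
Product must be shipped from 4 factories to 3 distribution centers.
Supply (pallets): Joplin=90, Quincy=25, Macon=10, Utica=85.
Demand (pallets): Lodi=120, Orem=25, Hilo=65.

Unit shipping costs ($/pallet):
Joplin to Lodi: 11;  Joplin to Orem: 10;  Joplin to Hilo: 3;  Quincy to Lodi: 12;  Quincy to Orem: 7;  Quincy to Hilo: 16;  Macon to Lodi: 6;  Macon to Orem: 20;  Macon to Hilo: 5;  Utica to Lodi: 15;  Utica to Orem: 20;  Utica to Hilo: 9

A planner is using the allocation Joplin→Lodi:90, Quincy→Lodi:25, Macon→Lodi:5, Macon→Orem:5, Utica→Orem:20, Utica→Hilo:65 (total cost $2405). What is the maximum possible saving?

Current plan cost = 90·11 + 25·12 + 5·6 + 5·20 + 20·20 + 65·9 = $2405.
Optimal plan:
  Joplin to Lodi: 25 × $11 = $275
  Joplin to Hilo: 65 × $3 = $195
  Quincy to Orem: 25 × $7 = $175
  Macon to Lodi: 10 × $6 = $60
  Utica to Lodi: 85 × $15 = $1275
Optimal cost = $1980.
Saving = 2405 − 1980 = $425.

425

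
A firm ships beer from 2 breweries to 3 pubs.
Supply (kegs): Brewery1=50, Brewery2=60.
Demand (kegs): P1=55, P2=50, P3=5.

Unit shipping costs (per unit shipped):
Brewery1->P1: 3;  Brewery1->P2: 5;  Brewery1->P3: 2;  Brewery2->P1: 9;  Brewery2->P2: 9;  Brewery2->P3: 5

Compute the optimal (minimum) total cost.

670

Optimal allocation:
  Brewery1 to P1: 50 × 3 = 150
  Brewery2 to P1: 5 × 9 = 45
  Brewery2 to P2: 50 × 9 = 450
  Brewery2 to P3: 5 × 5 = 25
Total = 150 + 45 + 450 + 25 = 670.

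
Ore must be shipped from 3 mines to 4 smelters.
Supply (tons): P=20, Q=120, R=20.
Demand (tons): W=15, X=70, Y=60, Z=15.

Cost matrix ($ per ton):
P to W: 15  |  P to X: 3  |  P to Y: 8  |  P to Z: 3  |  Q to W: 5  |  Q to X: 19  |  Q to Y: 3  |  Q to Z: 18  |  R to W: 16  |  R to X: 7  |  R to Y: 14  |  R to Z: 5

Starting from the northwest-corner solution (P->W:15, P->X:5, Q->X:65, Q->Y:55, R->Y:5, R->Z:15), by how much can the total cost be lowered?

505

Current plan cost = 15·15 + 5·3 + 65·19 + 55·3 + 5·14 + 15·5 = $1785.
Optimal plan:
  P->X: 20 tons
  Q->W: 15 tons
  Q->X: 45 tons
  Q->Y: 60 tons
  R->X: 5 tons
  R->Z: 15 tons
Optimal cost = $1280.
Saving = 1785 − 1280 = $505.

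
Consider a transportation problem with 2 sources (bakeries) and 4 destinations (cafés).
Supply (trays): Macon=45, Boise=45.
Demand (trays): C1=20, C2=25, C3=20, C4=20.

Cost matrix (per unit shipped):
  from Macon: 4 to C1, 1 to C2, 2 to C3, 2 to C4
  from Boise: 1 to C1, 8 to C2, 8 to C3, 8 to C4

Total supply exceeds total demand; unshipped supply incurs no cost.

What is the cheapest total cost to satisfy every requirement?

245

An optimal shipping plan:
  Macon to C2: 25 trays
  Macon to C3: 20 trays
  Boise to C1: 20 trays
  Boise to C4: 20 trays
Total cost = 245.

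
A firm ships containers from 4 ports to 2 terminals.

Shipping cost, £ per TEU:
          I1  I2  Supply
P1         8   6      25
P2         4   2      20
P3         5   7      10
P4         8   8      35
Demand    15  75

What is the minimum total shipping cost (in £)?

A cheapest plan:
  P1→I2: 25 × £6 = £150
  P2→I2: 20 × £2 = £40
  P3→I1: 10 × £5 = £50
  P4→I1: 5 × £8 = £40
  P4→I2: 30 × £8 = £240
Total = 150 + 40 + 50 + 40 + 240 = £520.

520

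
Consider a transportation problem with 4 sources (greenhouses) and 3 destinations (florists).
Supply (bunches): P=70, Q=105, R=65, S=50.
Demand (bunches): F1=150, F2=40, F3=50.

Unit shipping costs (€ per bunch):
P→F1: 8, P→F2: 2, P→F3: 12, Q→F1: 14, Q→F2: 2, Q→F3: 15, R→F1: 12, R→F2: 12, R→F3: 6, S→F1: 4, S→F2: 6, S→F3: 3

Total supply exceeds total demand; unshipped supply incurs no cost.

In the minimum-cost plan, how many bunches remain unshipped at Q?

An optimal plan:
  P–F1: 70 × €8 = €560
  Q–F1: 15 × €14 = €210
  Q–F2: 40 × €2 = €80
  R–F1: 15 × €12 = €180
  R–F3: 50 × €6 = €300
  S–F1: 50 × €4 = €200
Total cost = €1530.
Q ships 55 of its 105, leaving 50.

50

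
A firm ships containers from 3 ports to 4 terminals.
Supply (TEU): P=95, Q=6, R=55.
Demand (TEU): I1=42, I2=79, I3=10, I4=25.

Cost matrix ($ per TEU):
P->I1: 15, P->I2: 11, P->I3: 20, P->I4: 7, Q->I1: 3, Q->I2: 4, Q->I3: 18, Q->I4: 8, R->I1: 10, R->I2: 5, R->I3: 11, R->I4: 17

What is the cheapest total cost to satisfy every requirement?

An optimal shipping plan:
  P->I1: 36 × $15 = $540
  P->I2: 34 × $11 = $374
  P->I4: 25 × $7 = $175
  Q->I1: 6 × $3 = $18
  R->I2: 45 × $5 = $225
  R->I3: 10 × $11 = $110
Total = 540 + 374 + 175 + 18 + 225 + 110 = $1442.
(Supply check: P ships 95; Q ships 6; R ships 55.)

1442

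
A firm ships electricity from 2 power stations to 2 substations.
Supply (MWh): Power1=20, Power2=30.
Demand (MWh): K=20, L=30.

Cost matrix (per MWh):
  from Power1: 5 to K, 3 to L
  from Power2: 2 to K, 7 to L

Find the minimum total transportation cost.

An optimal shipping plan:
  Power1->L: 20 MWh
  Power2->K: 20 MWh
  Power2->L: 10 MWh
Total cost = 170.
(Supply check: Power1 ships 20; Power2 ships 30.)

170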